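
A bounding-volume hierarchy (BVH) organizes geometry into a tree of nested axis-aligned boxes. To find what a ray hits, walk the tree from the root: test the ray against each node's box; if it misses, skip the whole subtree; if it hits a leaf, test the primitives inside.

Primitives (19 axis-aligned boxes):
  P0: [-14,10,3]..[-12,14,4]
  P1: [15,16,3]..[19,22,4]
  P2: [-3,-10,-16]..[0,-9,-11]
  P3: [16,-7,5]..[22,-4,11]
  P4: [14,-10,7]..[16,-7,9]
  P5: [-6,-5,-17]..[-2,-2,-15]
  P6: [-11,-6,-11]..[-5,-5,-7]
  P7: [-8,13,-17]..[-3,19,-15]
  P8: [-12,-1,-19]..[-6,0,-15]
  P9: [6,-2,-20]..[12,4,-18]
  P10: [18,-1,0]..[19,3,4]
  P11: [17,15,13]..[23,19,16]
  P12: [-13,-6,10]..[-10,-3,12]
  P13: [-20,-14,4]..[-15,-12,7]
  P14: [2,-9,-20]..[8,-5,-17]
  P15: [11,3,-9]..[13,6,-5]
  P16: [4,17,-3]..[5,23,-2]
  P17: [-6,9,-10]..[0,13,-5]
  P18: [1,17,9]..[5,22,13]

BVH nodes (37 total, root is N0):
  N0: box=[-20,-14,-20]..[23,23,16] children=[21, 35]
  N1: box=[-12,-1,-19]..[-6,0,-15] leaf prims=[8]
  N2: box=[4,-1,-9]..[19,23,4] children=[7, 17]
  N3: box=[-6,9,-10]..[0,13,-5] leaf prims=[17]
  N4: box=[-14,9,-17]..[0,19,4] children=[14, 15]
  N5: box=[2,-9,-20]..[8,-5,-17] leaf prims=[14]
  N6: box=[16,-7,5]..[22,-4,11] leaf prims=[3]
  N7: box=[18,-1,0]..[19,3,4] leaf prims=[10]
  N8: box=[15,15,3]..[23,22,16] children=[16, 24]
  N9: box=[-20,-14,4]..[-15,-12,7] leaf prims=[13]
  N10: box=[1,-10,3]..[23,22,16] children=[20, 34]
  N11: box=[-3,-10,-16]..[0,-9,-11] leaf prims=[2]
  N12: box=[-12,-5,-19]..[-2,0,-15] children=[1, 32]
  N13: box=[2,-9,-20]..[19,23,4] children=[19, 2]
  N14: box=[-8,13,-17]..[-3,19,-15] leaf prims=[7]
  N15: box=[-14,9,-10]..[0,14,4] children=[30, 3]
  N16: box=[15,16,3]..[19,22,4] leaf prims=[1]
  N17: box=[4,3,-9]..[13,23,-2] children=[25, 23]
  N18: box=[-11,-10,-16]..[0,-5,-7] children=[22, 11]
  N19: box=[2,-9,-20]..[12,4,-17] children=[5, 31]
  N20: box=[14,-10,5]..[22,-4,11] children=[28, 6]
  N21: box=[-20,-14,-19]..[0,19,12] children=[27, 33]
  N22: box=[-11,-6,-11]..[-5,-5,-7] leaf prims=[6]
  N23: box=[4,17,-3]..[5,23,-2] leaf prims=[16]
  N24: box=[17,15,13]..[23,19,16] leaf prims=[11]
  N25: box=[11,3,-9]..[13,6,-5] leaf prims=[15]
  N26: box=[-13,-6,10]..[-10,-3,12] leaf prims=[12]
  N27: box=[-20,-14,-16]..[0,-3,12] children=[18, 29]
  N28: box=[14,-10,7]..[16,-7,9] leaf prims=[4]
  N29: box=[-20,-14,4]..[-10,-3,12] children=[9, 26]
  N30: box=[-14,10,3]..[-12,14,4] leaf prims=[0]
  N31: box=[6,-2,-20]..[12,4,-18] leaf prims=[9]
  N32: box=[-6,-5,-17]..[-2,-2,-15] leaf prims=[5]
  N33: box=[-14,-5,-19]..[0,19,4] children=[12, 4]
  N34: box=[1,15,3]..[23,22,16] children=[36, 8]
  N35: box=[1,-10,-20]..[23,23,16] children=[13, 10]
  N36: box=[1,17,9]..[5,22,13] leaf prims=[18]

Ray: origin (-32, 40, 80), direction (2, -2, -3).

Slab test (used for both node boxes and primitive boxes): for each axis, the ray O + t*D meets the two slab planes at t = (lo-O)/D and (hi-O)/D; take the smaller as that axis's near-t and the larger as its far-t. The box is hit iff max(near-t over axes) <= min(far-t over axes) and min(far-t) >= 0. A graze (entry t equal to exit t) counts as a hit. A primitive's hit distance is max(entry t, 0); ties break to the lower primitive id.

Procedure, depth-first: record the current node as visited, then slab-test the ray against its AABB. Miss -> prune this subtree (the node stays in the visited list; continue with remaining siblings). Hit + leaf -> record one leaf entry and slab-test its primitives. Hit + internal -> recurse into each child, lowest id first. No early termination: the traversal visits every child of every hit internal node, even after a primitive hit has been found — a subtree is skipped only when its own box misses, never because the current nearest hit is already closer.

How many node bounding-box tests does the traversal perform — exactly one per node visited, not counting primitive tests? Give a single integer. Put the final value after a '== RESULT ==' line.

Traverse from the root:
N0 x:[6,55/2] y:[17/2,27] z:[64/3,100/3] -> hit [64/3,27], descend [21, 35]
  N21 x:[6,16] y:[21/2,27] z:[68/3,33] -> miss, prune
  N35 x:[33/2,55/2] y:[17/2,25] z:[64/3,100/3] -> hit [64/3,25], descend [10, 13]
    N10 x:[33/2,55/2] y:[9,25] z:[64/3,77/3] -> hit [64/3,25], descend [20, 34]
      N20 x:[23,27] y:[22,25] z:[23,25] -> hit [23,25], descend [6, 28]
        N6 x:[24,27] y:[22,47/2] z:[23,25] -> miss, prune
        N28 x:[23,24] y:[47/2,25] z:[71/3,73/3] -> hit [71/3,24] leaf, test {P4@t=71/3}
      N34 x:[33/2,55/2] y:[9,25/2] z:[64/3,77/3] -> miss, prune
    N13 x:[17,51/2] y:[17/2,49/2] z:[76/3,100/3] -> miss, prune

Summary -> nodes [0, 21, 35, 10, 20, 6, 28, 34, 13]; box-tests=9; leaf-entries=1; first=P4

== RESULT ==
9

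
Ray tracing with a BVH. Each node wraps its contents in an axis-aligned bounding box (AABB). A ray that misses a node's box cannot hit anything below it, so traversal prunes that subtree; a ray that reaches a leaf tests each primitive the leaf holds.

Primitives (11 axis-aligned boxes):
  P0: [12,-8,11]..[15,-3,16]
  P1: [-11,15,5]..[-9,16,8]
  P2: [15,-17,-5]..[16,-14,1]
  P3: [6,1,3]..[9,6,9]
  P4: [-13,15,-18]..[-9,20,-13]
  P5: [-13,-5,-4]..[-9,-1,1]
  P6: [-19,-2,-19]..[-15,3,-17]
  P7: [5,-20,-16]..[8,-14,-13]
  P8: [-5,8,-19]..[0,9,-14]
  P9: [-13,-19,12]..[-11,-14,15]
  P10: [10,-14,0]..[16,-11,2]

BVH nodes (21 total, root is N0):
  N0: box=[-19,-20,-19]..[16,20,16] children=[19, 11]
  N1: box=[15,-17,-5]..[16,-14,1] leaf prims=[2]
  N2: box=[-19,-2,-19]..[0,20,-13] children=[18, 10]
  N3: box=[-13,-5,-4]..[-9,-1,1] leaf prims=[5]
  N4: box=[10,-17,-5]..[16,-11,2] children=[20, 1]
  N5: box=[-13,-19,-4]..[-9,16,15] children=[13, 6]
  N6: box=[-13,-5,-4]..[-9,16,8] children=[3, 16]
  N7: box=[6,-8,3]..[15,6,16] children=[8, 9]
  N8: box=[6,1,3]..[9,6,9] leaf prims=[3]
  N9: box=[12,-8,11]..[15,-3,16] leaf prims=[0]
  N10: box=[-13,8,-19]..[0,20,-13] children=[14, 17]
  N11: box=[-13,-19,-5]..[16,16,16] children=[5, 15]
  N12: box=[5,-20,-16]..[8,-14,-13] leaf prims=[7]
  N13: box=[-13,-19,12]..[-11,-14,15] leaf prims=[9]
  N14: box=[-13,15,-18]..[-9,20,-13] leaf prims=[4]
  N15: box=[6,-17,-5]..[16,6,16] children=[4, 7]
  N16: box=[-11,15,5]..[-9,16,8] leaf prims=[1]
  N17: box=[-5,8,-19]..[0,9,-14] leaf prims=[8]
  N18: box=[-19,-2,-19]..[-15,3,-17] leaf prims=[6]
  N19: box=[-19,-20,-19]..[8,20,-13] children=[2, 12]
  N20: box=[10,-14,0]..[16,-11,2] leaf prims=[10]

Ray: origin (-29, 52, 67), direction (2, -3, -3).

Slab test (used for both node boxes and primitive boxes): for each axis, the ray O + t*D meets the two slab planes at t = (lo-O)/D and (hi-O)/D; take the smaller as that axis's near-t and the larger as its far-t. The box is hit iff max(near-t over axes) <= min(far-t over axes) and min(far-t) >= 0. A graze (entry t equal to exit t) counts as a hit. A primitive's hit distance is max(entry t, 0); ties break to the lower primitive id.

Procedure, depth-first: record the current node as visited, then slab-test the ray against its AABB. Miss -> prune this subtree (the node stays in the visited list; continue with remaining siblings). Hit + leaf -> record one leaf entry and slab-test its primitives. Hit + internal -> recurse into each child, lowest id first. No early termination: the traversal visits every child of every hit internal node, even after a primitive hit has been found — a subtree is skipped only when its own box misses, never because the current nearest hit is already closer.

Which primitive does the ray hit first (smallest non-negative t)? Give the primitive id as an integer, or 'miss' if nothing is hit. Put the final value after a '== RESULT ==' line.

Traverse from the root:
N0 x:[5,45/2] y:[32/3,24] z:[17,86/3] -> hit [17,45/2], descend [11, 19]
  N11 x:[8,45/2] y:[12,71/3] z:[17,24] -> hit [17,45/2], descend [5, 15]
    N5 x:[8,10] y:[12,71/3] z:[52/3,71/3] -> miss, prune
    N15 x:[35/2,45/2] y:[46/3,23] z:[17,24] -> hit [35/2,45/2], descend [4, 7]
      N4 x:[39/2,45/2] y:[21,23] z:[65/3,24] -> hit [65/3,45/2], descend [1, 20]
        N1 x:[22,45/2] y:[22,23] z:[22,24] -> hit [22,45/2] leaf, test {P2@t=22}
        N20 x:[39/2,45/2] y:[21,22] z:[65/3,67/3] -> hit [65/3,22] leaf, test {P10@t=65/3}
      N7 x:[35/2,22] y:[46/3,20] z:[17,64/3] -> hit [35/2,20], descend [8, 9]
        N8 x:[35/2,19] y:[46/3,17] z:[58/3,64/3] -> miss, prune
        N9 x:[41/2,22] y:[55/3,20] z:[17,56/3] -> miss, prune
  N19 x:[5,37/2] y:[32/3,24] z:[80/3,86/3] -> miss, prune

order=[0, 11, 5, 15, 4, 1, 20, 7, 8, 9, 19]  |boxes|=11  |leaves|=2  hit=P10

== RESULT ==
10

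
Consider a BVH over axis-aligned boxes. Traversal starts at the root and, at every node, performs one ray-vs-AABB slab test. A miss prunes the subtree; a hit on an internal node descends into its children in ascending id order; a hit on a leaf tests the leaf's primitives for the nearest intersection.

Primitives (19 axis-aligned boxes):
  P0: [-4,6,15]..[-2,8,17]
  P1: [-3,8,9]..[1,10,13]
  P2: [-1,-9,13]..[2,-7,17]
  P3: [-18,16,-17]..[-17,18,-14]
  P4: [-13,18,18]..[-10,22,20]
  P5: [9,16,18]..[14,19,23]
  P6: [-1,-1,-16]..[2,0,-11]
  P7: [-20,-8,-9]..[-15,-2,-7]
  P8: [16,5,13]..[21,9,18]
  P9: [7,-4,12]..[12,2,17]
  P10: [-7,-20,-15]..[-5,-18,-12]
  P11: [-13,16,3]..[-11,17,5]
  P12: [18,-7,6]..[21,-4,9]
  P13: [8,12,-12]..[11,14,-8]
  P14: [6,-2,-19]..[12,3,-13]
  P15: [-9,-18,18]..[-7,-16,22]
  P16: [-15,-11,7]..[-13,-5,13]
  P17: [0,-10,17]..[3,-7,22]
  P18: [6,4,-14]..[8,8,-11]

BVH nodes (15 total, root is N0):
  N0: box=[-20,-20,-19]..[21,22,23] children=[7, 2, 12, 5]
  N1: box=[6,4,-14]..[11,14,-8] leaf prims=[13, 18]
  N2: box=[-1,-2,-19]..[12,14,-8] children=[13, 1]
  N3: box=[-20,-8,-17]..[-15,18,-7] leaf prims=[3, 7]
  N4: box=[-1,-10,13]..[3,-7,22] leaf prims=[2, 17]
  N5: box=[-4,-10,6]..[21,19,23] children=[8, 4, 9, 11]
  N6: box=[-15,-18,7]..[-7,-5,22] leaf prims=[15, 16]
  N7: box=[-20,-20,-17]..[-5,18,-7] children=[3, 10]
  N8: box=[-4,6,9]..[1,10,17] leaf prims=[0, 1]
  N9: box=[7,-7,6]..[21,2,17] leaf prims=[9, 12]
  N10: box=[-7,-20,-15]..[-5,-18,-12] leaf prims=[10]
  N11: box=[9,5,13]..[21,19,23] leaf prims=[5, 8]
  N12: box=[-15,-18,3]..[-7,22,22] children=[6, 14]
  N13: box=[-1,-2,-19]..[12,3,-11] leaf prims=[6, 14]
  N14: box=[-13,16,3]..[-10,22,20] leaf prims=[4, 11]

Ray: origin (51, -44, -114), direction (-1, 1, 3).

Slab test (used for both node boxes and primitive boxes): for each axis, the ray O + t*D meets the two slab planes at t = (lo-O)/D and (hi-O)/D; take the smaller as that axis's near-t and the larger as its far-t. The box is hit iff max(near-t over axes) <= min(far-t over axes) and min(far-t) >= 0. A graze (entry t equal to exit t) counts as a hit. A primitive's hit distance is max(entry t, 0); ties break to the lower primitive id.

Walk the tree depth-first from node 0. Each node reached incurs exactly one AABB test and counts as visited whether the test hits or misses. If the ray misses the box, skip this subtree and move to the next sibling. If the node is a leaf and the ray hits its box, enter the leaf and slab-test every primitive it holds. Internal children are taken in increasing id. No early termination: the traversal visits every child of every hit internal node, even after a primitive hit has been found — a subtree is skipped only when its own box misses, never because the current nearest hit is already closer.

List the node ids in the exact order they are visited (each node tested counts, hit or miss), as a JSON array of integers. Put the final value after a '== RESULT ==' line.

Walk:
N0 x:[30,71] y:[24,66] z:[95/3,137/3] -> hit [95/3,137/3], descend [2, 5, 7, 12]
  N2 x:[39,52] y:[42,58] z:[95/3,106/3] -> miss, prune
  N5 x:[30,55] y:[34,63] z:[40,137/3] -> hit [40,137/3], descend [4, 8, 9, 11]
    N4 x:[48,52] y:[34,37] z:[127/3,136/3] -> miss, prune
    N8 x:[50,55] y:[50,54] z:[41,131/3] -> miss, prune
    N9 x:[30,44] y:[37,46] z:[40,131/3] -> hit [40,131/3] leaf, test {P9@t=42, P12(miss)}
    N11 x:[30,42] y:[49,63] z:[127/3,137/3] -> miss, prune
  N7 x:[56,71] y:[24,62] z:[97/3,107/3] -> miss, prune
  N12 x:[58,66] y:[26,66] z:[39,136/3] -> miss, prune

9 AABB tests over nodes [0, 2, 5, 4, 8, 9, 11, 7, 12]; 1 leaf entered; closest P9.

== RESULT ==
[0, 2, 5, 4, 8, 9, 11, 7, 12]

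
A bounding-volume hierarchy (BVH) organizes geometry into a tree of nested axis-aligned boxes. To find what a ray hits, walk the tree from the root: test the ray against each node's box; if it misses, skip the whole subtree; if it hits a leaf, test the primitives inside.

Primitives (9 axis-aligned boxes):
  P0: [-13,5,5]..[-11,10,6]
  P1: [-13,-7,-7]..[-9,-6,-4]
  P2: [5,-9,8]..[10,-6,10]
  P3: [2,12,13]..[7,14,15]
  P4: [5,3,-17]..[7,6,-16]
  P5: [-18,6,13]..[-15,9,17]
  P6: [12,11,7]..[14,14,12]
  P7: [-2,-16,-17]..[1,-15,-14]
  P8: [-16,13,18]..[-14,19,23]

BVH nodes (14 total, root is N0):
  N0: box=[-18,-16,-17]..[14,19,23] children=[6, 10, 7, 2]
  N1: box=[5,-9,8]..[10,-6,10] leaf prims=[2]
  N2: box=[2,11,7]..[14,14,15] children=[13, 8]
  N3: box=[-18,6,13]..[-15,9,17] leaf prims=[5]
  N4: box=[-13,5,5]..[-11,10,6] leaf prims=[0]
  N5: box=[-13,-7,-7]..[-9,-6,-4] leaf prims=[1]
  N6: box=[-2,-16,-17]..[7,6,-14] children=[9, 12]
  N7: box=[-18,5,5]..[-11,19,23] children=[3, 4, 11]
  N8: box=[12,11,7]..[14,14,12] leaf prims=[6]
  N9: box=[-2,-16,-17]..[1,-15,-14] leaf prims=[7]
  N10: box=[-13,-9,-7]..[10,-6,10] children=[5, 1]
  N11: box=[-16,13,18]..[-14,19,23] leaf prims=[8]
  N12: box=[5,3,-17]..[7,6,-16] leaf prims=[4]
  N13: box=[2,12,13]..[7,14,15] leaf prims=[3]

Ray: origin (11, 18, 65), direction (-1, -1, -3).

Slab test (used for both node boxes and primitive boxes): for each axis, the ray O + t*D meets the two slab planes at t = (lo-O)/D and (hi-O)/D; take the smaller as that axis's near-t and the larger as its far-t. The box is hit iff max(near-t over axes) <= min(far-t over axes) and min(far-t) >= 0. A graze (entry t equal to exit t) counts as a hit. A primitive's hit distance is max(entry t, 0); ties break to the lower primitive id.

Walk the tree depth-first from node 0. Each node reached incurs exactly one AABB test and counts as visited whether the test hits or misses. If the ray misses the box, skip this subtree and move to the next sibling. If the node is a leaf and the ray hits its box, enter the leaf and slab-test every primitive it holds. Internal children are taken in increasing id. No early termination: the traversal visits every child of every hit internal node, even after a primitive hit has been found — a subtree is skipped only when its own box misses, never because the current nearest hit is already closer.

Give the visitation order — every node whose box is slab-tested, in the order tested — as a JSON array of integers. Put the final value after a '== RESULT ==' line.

Walk:
N0 x:[-3,29] y:[-1,34] z:[14,82/3] -> hit [14,82/3], descend [2, 6, 7, 10]
  N2 x:[-3,9] y:[4,7] z:[50/3,58/3] -> miss, prune
  N6 x:[4,13] y:[12,34] z:[79/3,82/3] -> miss, prune
  N7 x:[22,29] y:[-1,13] z:[14,20] -> miss, prune
  N10 x:[1,24] y:[24,27] z:[55/3,24] -> hit [24,24], descend [1, 5]
    N1 x:[1,6] y:[24,27] z:[55/3,19] -> miss, prune
    N5 x:[20,24] y:[24,25] z:[23,24] -> hit [24,24] leaf, test {P1@t=24}

Visited [0, 2, 6, 7, 10, 1, 5]. Tests: 7 box, 1 leaf. Nearest: P1.

== RESULT ==
[0, 2, 6, 7, 10, 1, 5]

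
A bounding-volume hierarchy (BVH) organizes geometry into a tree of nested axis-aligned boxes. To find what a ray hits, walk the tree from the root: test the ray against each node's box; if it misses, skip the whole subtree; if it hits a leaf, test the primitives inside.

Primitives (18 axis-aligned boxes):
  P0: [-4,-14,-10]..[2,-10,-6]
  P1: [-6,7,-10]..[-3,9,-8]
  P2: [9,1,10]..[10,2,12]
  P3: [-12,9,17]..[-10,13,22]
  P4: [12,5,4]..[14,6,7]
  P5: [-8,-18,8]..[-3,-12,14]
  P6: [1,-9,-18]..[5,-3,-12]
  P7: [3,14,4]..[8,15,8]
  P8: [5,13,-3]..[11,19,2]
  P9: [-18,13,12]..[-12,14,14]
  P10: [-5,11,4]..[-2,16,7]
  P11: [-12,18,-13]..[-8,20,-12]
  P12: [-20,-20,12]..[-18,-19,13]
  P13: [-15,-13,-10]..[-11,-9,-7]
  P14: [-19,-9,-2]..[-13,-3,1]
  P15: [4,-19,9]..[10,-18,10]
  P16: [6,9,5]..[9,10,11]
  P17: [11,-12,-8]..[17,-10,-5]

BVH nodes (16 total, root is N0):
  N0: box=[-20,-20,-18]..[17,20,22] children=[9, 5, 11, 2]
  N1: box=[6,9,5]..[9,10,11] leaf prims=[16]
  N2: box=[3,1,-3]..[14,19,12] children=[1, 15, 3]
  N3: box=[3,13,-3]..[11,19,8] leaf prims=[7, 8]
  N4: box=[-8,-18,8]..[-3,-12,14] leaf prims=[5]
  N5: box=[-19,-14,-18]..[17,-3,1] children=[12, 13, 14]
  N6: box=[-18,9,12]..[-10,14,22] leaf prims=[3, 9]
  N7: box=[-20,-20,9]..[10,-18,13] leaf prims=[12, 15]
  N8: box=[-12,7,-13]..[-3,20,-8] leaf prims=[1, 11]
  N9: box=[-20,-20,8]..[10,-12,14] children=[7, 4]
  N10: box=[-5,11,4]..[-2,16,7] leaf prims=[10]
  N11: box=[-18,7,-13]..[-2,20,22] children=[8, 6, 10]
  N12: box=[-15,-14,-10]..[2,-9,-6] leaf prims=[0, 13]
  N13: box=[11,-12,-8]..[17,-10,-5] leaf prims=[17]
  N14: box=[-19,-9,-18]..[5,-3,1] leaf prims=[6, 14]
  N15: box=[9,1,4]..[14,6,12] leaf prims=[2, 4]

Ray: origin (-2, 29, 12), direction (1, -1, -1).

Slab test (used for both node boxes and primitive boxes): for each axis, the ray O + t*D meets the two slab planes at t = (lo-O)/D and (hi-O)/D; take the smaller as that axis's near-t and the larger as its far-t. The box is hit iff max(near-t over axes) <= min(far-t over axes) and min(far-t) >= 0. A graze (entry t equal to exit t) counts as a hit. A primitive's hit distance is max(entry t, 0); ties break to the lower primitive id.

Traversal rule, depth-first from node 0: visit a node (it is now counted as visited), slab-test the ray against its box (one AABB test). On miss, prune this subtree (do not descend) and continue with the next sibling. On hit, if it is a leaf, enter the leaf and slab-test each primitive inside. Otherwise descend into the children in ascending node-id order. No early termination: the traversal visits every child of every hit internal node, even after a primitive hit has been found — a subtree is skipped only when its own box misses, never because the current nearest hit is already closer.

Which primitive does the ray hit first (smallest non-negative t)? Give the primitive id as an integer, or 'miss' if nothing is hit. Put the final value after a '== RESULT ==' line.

Walk:
N0 x:[-18,19] y:[9,49] z:[-10,30] -> hit [9,19], descend [2, 5, 9, 11]
  N2 x:[5,16] y:[10,28] z:[0,15] -> hit [10,15], descend [1, 3, 15]
    N1 x:[8,11] y:[19,20] z:[1,7] -> miss, prune
    N3 x:[5,13] y:[10,16] z:[4,15] -> hit [10,13] leaf, test {P7(miss), P8@t=10}
    N15 x:[11,16] y:[23,28] z:[0,8] -> miss, prune
  N5 x:[-17,19] y:[32,43] z:[11,30] -> miss, prune
  N9 x:[-18,12] y:[41,49] z:[-2,4] -> miss, prune
  N11 x:[-16,0] y:[9,22] z:[-10,25] -> miss, prune

Summary -> nodes [0, 2, 1, 3, 15, 5, 9, 11]; box-tests=8; leaf-entries=1; first=P8

== RESULT ==
8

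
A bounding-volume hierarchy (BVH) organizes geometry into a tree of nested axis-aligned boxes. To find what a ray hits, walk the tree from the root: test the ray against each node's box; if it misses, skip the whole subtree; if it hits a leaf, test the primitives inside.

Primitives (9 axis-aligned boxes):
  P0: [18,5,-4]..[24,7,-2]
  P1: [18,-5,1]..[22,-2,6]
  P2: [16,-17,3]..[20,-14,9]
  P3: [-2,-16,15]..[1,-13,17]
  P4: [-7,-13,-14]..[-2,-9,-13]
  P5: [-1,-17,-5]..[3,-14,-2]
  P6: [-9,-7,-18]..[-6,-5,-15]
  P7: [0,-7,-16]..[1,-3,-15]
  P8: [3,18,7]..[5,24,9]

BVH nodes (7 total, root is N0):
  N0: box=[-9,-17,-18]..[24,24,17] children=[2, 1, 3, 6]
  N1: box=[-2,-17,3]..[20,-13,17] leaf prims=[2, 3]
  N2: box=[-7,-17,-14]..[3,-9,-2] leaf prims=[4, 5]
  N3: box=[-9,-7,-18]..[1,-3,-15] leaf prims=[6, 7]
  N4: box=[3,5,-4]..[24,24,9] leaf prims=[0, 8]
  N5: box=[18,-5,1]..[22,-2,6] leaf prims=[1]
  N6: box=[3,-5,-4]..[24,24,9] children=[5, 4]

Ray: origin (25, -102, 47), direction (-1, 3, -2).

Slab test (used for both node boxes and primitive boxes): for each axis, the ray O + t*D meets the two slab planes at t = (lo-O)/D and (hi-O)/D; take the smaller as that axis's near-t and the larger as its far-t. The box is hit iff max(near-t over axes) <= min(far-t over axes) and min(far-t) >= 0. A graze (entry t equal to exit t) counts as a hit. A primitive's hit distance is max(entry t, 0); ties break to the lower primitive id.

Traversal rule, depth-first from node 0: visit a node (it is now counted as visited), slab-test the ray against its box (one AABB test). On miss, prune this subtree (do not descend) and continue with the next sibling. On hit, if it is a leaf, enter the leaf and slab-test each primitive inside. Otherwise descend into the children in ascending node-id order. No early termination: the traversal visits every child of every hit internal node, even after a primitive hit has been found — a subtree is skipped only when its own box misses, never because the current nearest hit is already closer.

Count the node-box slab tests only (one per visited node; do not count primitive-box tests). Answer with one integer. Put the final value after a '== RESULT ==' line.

Walk:
N0 x:[1,34] y:[85/3,42] z:[15,65/2] -> hit [85/3,65/2], descend [1, 2, 3, 6]
  N1 x:[5,27] y:[85/3,89/3] z:[15,22] -> miss, prune
  N2 x:[22,32] y:[85/3,31] z:[49/2,61/2] -> hit [85/3,61/2] leaf, test {P4@t=30, P5(miss)}
  N3 x:[24,34] y:[95/3,33] z:[31,65/2] -> hit [95/3,65/2] leaf, test {P6@t=95/3, P7(miss)}
  N6 x:[1,22] y:[97/3,42] z:[19,51/2] -> miss, prune

5 AABB tests over nodes [0, 1, 2, 3, 6]; 2 leaves entered; closest P4.

== RESULT ==
5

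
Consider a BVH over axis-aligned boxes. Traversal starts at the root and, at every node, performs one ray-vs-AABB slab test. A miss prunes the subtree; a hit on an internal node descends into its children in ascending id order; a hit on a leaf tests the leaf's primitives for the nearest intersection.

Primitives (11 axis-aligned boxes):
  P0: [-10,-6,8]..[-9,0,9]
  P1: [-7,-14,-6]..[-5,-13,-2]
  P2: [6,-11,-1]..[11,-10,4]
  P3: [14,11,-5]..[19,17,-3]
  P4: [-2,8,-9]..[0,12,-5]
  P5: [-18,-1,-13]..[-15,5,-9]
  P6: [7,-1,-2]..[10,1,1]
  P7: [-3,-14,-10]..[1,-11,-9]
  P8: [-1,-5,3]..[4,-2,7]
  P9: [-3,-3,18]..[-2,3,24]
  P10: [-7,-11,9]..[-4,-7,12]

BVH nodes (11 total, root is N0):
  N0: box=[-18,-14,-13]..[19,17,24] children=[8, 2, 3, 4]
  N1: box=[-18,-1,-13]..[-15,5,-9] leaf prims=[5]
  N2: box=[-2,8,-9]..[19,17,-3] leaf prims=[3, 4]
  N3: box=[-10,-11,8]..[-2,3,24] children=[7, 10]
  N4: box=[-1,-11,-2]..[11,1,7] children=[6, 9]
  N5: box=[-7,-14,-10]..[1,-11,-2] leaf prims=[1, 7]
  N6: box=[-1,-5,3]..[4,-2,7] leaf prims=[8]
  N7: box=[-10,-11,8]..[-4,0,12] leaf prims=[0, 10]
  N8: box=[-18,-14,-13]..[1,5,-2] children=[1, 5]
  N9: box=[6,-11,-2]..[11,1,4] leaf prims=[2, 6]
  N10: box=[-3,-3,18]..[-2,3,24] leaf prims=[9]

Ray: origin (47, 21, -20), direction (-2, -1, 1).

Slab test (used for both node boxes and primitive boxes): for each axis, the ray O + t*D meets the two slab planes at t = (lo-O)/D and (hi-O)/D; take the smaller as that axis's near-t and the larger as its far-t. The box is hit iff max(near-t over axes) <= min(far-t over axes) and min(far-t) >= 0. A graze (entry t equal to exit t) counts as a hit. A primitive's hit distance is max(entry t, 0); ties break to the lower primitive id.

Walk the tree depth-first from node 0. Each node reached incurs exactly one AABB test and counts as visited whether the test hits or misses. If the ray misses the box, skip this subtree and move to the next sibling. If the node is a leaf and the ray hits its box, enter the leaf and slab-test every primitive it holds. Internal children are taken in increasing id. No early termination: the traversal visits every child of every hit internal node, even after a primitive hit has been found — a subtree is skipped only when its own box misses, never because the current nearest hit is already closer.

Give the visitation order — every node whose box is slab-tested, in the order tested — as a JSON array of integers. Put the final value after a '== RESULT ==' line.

Traverse from the root:
N0 x:[14,65/2] y:[4,35] z:[7,44] -> hit [14,65/2], descend [2, 3, 4, 8]
  N2 x:[14,49/2] y:[4,13] z:[11,17] -> miss, prune
  N3 x:[49/2,57/2] y:[18,32] z:[28,44] -> hit [28,57/2], descend [7, 10]
    N7 x:[51/2,57/2] y:[21,32] z:[28,32] -> hit [28,57/2] leaf, test {P0(miss), P10(miss)}
    N10 x:[49/2,25] y:[18,24] z:[38,44] -> miss, prune
  N4 x:[18,24] y:[20,32] z:[18,27] -> hit [20,24], descend [6, 9]
    N6 x:[43/2,24] y:[23,26] z:[23,27] -> hit [23,24] leaf, test {P8@t=23}
    N9 x:[18,41/2] y:[20,32] z:[18,24] -> hit [20,41/2] leaf, test {P2(miss), P6@t=20}
  N8 x:[23,65/2] y:[16,35] z:[7,18] -> miss, prune

Summary -> nodes [0, 2, 3, 7, 10, 4, 6, 9, 8]; box-tests=9; leaf-entries=3; first=P6

== RESULT ==
[0, 2, 3, 7, 10, 4, 6, 9, 8]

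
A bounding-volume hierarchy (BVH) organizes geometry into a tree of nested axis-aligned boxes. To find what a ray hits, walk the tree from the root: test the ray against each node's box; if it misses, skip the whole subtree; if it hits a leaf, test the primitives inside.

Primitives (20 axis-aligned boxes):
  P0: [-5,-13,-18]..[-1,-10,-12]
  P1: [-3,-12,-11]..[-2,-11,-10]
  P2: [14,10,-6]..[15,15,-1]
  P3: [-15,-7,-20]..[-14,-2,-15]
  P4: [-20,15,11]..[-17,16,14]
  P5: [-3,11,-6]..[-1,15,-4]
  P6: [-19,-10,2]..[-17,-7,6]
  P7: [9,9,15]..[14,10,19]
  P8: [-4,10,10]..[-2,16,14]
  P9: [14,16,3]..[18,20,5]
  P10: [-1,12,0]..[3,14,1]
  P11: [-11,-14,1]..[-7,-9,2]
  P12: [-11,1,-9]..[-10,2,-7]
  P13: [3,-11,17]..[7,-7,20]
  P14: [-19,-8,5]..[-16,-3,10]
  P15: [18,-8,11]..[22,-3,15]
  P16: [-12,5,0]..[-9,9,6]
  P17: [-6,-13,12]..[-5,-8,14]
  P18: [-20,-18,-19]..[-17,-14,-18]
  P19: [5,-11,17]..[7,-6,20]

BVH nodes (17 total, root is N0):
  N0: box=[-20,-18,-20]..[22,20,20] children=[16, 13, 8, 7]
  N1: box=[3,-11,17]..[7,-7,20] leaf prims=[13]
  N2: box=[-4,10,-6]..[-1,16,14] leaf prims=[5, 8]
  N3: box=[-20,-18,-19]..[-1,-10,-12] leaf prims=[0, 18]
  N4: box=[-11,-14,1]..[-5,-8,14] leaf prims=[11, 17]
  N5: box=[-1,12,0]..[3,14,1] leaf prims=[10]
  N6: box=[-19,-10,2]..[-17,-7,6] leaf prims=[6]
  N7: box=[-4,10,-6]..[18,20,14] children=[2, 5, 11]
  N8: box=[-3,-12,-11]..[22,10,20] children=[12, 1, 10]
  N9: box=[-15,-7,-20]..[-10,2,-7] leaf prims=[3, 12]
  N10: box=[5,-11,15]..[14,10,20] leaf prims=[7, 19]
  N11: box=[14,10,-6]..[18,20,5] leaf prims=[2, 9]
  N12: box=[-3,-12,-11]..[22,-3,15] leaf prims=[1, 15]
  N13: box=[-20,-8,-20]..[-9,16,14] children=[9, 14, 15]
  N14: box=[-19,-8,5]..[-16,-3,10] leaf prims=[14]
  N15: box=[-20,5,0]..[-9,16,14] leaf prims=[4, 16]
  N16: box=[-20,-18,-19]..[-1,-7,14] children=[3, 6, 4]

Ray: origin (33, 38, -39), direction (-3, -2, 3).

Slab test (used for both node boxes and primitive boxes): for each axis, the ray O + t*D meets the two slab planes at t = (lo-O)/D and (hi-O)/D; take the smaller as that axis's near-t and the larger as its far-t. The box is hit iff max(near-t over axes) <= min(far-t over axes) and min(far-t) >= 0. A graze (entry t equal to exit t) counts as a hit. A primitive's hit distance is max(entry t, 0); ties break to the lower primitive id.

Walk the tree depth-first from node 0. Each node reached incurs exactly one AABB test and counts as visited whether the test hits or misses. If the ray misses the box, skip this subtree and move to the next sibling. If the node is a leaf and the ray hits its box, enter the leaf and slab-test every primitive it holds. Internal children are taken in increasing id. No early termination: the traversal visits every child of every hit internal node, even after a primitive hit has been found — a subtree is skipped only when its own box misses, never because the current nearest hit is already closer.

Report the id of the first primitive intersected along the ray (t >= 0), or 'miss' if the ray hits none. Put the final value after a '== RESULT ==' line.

Traverse from the root:
N0 x:[11/3,53/3] y:[9,28] z:[19/3,59/3] -> hit [9,53/3], descend [7, 8, 13, 16]
  N7 x:[5,37/3] y:[9,14] z:[11,53/3] -> hit [11,37/3], descend [2, 5, 11]
    N2 x:[34/3,37/3] y:[11,14] z:[11,53/3] -> hit [34/3,37/3] leaf, test {P5@t=23/2, P8(miss)}
    N5 x:[10,34/3] y:[12,13] z:[13,40/3] -> miss, prune
    N11 x:[5,19/3] y:[9,14] z:[11,44/3] -> miss, prune
  N8 x:[11/3,12] y:[14,25] z:[28/3,59/3] -> miss, prune
  N13 x:[14,53/3] y:[11,23] z:[19/3,53/3] -> hit [14,53/3], descend [9, 14, 15]
    N9 x:[43/3,16] y:[18,45/2] z:[19/3,32/3] -> miss, prune
    N14 x:[49/3,52/3] y:[41/2,23] z:[44/3,49/3] -> miss, prune
    N15 x:[14,53/3] y:[11,33/2] z:[13,53/3] -> hit [14,33/2] leaf, test {P4(miss), P16@t=29/2}
  N16 x:[34/3,53/3] y:[45/2,28] z:[20/3,53/3] -> miss, prune

order=[0, 7, 2, 5, 11, 8, 13, 9, 14, 15, 16]  |boxes|=11  |leaves|=2  hit=P5

== RESULT ==
5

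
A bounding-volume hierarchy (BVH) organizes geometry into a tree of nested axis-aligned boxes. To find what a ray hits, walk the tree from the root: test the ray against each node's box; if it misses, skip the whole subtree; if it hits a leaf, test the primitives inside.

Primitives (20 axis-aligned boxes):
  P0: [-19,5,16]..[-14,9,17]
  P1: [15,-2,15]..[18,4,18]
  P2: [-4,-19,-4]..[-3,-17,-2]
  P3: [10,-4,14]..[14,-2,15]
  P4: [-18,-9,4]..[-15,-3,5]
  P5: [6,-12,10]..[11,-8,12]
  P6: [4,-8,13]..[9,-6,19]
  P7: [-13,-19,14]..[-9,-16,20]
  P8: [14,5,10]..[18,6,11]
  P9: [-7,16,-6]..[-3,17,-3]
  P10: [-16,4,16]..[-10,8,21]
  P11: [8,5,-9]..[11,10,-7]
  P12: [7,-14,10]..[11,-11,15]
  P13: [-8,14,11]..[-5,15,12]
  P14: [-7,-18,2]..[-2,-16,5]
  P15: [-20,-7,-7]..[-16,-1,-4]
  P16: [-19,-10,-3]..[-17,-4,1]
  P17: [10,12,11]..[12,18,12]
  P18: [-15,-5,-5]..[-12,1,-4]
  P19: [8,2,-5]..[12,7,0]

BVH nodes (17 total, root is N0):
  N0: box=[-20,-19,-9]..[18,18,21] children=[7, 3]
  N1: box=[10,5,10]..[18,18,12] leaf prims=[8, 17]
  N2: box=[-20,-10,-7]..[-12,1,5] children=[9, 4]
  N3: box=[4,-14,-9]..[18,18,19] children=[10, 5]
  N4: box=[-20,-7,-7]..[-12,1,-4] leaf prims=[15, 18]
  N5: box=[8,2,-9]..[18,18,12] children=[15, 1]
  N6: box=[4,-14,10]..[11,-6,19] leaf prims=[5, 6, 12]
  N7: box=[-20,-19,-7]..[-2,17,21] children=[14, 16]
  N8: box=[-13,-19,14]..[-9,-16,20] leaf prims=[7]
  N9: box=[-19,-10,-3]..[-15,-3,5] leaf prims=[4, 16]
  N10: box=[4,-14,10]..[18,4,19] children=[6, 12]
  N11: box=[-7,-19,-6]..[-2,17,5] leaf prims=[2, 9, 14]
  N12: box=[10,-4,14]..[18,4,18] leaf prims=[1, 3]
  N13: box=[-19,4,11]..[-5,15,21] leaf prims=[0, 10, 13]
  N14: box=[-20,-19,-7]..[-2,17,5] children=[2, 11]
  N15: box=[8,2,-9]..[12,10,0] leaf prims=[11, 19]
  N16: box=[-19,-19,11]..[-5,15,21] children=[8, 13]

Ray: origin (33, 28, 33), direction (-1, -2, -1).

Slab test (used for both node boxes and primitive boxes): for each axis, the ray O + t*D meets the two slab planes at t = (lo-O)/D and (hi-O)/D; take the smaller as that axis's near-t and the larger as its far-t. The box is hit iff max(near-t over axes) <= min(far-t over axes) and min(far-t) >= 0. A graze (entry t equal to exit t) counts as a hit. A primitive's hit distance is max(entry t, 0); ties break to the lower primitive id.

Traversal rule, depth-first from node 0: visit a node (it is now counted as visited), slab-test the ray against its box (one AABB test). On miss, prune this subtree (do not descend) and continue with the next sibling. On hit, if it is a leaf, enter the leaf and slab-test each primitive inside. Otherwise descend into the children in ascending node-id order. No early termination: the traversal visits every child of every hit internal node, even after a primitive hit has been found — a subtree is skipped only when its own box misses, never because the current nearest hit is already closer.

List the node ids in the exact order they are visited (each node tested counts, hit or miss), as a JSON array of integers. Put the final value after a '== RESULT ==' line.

Trace the traversal:
N0 x:[15,53] y:[5,47/2] z:[12,42] -> hit [15,47/2], descend [3, 7]
  N3 x:[15,29] y:[5,21] z:[14,42] -> hit [15,21], descend [5, 10]
    N5 x:[15,25] y:[5,13] z:[21,42] -> miss, prune
    N10 x:[15,29] y:[12,21] z:[14,23] -> hit [15,21], descend [6, 12]
      N6 x:[22,29] y:[17,21] z:[14,23] -> miss, prune
      N12 x:[15,23] y:[12,16] z:[15,19] -> hit [15,16] leaf, test {P1@t=15, P3(miss)}
  N7 x:[35,53] y:[11/2,47/2] z:[12,40] -> miss, prune

7 AABB tests over nodes [0, 3, 5, 10, 6, 12, 7]; 1 leaf entered; closest P1.

== RESULT ==
[0, 3, 5, 10, 6, 12, 7]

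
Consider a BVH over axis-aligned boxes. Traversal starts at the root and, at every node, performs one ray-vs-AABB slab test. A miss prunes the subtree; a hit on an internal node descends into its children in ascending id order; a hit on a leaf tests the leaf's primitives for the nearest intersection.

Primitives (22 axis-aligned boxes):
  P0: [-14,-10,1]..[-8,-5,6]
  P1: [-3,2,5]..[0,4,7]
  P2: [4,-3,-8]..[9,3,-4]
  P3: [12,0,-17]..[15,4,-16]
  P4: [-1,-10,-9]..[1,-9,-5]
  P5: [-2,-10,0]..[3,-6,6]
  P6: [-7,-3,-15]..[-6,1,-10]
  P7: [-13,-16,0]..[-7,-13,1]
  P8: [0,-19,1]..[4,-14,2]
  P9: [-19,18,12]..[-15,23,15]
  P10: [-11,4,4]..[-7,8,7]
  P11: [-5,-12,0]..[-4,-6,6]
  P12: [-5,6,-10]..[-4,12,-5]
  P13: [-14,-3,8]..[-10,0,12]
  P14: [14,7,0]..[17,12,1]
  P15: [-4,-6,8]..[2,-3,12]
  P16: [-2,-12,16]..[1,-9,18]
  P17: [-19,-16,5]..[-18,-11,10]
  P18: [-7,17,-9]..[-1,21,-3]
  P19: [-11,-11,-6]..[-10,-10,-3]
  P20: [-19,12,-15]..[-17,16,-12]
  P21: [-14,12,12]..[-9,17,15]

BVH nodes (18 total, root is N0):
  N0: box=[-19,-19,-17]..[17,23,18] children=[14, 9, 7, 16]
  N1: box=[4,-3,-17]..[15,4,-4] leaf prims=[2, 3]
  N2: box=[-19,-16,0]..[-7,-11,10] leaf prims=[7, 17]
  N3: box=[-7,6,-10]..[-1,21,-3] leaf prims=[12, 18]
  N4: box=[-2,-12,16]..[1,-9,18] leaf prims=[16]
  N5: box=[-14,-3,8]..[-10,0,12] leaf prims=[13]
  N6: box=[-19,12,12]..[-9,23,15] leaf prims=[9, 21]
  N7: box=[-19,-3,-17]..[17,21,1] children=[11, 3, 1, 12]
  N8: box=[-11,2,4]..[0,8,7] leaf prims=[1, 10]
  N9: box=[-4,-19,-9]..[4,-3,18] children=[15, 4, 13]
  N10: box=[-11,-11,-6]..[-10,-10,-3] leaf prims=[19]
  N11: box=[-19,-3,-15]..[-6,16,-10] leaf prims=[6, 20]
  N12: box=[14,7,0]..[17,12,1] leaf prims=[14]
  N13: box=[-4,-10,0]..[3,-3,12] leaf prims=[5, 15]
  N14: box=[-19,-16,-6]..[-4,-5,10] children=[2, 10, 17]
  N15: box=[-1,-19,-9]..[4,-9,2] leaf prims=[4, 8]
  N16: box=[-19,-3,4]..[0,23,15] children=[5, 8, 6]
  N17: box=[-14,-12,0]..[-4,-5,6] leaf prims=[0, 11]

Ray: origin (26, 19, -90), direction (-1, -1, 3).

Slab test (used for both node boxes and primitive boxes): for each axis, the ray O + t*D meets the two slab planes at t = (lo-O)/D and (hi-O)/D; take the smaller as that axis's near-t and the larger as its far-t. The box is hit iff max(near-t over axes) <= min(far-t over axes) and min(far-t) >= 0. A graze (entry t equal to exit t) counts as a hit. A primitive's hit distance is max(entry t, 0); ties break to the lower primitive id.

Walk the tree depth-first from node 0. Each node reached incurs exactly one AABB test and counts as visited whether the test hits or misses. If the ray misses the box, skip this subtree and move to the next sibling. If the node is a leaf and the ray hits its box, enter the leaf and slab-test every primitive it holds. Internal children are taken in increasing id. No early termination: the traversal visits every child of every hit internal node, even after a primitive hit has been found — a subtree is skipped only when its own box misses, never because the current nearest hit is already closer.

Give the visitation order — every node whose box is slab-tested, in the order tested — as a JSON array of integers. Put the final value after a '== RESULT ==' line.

Trace the traversal:
N0 x:[9,45] y:[-4,38] z:[73/3,36] -> hit [73/3,36], descend [7, 9, 14, 16]
  N7 x:[9,45] y:[-2,22] z:[73/3,91/3] -> miss, prune
  N9 x:[22,30] y:[22,38] z:[27,36] -> hit [27,30], descend [4, 13, 15]
    N4 x:[25,28] y:[28,31] z:[106/3,36] -> miss, prune
    N13 x:[23,30] y:[22,29] z:[30,34] -> miss, prune
    N15 x:[22,27] y:[28,38] z:[27,92/3] -> miss, prune
  N14 x:[30,45] y:[24,35] z:[28,100/3] -> hit [30,100/3], descend [2, 10, 17]
    N2 x:[33,45] y:[30,35] z:[30,100/3] -> hit [33,100/3] leaf, test {P7(miss), P17(miss)}
    N10 x:[36,37] y:[29,30] z:[28,29] -> miss, prune
    N17 x:[30,40] y:[24,31] z:[30,32] -> hit [30,31] leaf, test {P0(miss), P11@t=30}
  N16 x:[26,45] y:[-4,22] z:[94/3,35] -> miss, prune

Summary -> nodes [0, 7, 9, 4, 13, 15, 14, 2, 10, 17, 16]; box-tests=11; leaf-entries=2; first=P11

== RESULT ==
[0, 7, 9, 4, 13, 15, 14, 2, 10, 17, 16]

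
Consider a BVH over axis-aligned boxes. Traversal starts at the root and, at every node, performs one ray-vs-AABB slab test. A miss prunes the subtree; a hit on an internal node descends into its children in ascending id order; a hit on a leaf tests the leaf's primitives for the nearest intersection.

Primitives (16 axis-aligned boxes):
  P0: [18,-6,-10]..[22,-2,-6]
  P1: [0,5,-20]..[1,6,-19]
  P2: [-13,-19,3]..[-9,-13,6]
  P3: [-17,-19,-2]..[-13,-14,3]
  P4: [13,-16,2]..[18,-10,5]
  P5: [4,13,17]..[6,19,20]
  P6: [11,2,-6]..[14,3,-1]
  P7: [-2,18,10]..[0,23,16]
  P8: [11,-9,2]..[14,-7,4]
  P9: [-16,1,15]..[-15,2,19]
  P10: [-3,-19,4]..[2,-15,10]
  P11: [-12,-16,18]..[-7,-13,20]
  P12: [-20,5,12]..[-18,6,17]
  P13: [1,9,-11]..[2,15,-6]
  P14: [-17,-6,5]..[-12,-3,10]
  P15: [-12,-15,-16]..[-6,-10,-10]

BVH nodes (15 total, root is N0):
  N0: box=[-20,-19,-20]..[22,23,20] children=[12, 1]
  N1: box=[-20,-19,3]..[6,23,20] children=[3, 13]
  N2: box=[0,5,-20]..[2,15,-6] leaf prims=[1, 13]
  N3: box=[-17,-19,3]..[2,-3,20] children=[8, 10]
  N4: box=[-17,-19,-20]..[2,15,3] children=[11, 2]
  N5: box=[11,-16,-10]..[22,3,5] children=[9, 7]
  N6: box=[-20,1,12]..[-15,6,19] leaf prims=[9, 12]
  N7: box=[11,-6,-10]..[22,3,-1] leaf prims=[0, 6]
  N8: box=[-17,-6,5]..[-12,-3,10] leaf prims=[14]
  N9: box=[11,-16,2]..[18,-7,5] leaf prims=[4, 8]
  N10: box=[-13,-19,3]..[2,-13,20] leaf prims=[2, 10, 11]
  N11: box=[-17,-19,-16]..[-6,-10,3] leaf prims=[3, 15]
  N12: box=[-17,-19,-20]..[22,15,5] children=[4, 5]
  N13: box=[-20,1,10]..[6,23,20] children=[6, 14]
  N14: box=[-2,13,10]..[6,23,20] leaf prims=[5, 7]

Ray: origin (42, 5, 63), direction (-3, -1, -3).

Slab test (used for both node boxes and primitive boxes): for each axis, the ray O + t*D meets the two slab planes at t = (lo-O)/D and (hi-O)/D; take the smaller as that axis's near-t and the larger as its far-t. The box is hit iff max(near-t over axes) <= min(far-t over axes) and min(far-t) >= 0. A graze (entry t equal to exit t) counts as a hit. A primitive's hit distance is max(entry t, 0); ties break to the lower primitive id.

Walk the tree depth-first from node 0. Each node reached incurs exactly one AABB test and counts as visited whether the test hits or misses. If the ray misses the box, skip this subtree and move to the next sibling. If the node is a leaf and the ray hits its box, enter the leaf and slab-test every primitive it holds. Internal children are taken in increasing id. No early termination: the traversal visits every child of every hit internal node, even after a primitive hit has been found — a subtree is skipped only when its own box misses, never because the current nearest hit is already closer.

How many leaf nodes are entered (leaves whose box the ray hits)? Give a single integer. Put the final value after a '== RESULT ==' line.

Traverse from the root:
N0 x:[20/3,62/3] y:[-18,24] z:[43/3,83/3] -> hit [43/3,62/3], descend [1, 12]
  N1 x:[12,62/3] y:[-18,24] z:[43/3,20] -> hit [43/3,20], descend [3, 13]
    N3 x:[40/3,59/3] y:[8,24] z:[43/3,20] -> hit [43/3,59/3], descend [8, 10]
      N8 x:[18,59/3] y:[8,11] z:[53/3,58/3] -> miss, prune
      N10 x:[40/3,55/3] y:[18,24] z:[43/3,20] -> hit [18,55/3] leaf, test {P2(miss), P10(miss), P11(miss)}
    N13 x:[12,62/3] y:[-18,4] z:[43/3,53/3] -> miss, prune
  N12 x:[20/3,59/3] y:[-10,24] z:[58/3,83/3] -> hit [58/3,59/3], descend [4, 5]
    N4 x:[40/3,59/3] y:[-10,24] z:[20,83/3] -> miss, prune
    N5 x:[20/3,31/3] y:[2,21] z:[58/3,73/3] -> miss, prune

Summary -> nodes [0, 1, 3, 8, 10, 13, 12, 4, 5]; box-tests=9; leaf-entries=1; first=miss

== RESULT ==
1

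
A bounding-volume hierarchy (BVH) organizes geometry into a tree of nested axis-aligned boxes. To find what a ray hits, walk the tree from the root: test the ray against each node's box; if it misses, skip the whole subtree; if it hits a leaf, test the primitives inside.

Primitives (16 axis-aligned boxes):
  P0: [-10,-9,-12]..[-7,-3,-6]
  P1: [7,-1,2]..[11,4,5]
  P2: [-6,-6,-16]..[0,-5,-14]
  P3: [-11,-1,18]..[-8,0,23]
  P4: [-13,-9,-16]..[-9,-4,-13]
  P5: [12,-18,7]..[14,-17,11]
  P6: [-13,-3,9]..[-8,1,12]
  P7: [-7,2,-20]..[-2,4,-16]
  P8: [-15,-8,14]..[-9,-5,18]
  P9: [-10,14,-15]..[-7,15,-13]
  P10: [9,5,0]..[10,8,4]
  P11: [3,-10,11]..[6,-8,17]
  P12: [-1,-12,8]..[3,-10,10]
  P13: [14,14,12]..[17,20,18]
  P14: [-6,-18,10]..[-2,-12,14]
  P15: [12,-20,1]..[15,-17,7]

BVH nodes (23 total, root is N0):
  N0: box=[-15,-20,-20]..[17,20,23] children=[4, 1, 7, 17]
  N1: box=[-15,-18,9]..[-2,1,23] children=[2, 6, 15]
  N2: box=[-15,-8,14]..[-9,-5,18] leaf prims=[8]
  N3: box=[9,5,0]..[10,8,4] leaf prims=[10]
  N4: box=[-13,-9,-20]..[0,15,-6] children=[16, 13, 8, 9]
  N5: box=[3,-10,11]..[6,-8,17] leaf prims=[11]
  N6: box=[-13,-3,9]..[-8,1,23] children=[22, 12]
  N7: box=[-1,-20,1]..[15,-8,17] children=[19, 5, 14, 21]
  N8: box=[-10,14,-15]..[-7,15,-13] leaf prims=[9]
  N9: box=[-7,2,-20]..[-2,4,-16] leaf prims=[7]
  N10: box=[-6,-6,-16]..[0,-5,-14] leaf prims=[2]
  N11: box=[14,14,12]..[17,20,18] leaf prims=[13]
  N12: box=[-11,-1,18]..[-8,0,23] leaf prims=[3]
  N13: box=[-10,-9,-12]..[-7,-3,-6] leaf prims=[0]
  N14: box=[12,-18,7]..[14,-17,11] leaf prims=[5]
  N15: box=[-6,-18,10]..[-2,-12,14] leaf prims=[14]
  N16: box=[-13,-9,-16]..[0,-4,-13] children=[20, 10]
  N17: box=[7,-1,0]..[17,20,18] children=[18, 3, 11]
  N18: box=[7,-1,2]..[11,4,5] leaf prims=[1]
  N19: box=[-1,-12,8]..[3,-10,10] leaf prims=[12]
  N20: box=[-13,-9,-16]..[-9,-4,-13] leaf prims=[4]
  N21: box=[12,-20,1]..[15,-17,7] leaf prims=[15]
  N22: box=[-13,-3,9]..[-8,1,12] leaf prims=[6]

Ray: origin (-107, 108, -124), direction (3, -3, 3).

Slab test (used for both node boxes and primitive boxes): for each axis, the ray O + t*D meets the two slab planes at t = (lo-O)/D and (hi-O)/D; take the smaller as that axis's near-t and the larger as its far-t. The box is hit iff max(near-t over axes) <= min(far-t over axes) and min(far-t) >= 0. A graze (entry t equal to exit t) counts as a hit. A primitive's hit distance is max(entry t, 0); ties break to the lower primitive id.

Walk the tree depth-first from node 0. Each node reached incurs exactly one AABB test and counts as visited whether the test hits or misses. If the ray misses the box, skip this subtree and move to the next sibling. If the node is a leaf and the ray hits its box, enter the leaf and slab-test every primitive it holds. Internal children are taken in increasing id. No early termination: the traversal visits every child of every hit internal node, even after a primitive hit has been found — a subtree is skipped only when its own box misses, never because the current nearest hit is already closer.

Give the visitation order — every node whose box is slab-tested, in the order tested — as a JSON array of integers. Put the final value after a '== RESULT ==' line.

Walk:
N0 x:[92/3,124/3] y:[88/3,128/3] z:[104/3,49] -> hit [104/3,124/3], descend [1, 4, 7, 17]
  N1 x:[92/3,35] y:[107/3,42] z:[133/3,49] -> miss, prune
  N4 x:[94/3,107/3] y:[31,39] z:[104/3,118/3] -> hit [104/3,107/3], descend [8, 9, 13, 16]
    N8 x:[97/3,100/3] y:[31,94/3] z:[109/3,37] -> miss, prune
    N9 x:[100/3,35] y:[104/3,106/3] z:[104/3,36] -> hit [104/3,35] leaf, test {P7@t=104/3}
    N13 x:[97/3,100/3] y:[37,39] z:[112/3,118/3] -> miss, prune
    N16 x:[94/3,107/3] y:[112/3,39] z:[36,37] -> miss, prune
  N7 x:[106/3,122/3] y:[116/3,128/3] z:[125/3,47] -> miss, prune
  N17 x:[38,124/3] y:[88/3,109/3] z:[124/3,142/3] -> miss, prune

9 AABB tests over nodes [0, 1, 4, 8, 9, 13, 16, 7, 17]; 1 leaf entered; closest P7.

== RESULT ==
[0, 1, 4, 8, 9, 13, 16, 7, 17]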